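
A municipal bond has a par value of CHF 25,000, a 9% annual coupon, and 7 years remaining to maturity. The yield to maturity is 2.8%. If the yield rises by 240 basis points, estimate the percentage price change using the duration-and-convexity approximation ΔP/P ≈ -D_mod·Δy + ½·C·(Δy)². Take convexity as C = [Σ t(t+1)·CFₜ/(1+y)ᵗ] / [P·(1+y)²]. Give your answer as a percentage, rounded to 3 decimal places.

-12.229%

With y = 0.028:
  t   CF        PV=CF/(1+0.028)^t    t·PV        t(t+1)·PV
  1     2,250.00     2,188.7160     2,188.7160       4,377.4319
  2     2,250.00     2,129.1011     4,258.2022      12,774.6067
  3     2,250.00     2,071.1100     6,213.3301      24,853.3205
  4     2,250.00     2,014.6985     8,058.7939      40,293.9697
  5     2,250.00     1,959.8234     9,799.1171      58,794.7028
  6     2,250.00     1,906.4430    11,438.6581      80,070.6070
  7    27,250.00    22,460.2561   157,221.7927   1,257,774.3418
  Σ                 34,730.1482   199,178.6102   1,478,938.9803
P = 34,730.1482; D_Mac = 5.73503 yrs; D_mod = 5.57883 yrs; C = 40.29558.
Duration effect: -5.57883 × (+0.024) = -0.133892
Convexity effect: 0.5 × 40.29558 × (0.024)² = +0.0116051
ΔP/P ≈ -0.133892 + 0.0116051 = -0.122287 = -12.2287%.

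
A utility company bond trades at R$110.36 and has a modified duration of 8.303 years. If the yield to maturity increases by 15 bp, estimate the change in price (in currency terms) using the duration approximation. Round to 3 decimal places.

Duration approximation: ΔP/P ≈ -D_mod · Δy = -8.303 × (+0.0015) = -0.0124545.
ΔP ≈ 110.36 × (-0.0124545) = -1.37447862.

-R$1.374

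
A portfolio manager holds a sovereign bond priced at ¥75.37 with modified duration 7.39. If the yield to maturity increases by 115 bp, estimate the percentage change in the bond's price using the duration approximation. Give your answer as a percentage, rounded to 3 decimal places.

-8.499%

Duration approximation: ΔP/P ≈ -D_mod · Δy = -7.39 × (+0.0115) = -0.084985.
As a percentage: -8.4985%.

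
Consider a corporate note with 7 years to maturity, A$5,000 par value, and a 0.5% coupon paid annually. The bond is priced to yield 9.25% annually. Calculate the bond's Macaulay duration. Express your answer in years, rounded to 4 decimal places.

Periodic yield y = 0.0925. Discount each cash flow and weight by its year:
  t   CF        PV=CF/(1+0.0925)^t    t·PV
  1        25.00        22.8833        22.8833
  2        25.00        20.9458        41.8916
  3        25.00        19.1724        57.5171
  4        25.00        17.5491        70.1963
  5        25.00        16.0632        80.3161
  6        25.00        14.7032        88.2191
  7     5,025.00     2,705.1163    18,935.8143
  Σ                  2,816.4333    19,296.8379
Price P = Σ PV = 2,816.4333.
Macaulay duration = Σ(t·PV) / P = 19,296.8379 / 2,816.4333 = 6.85152 years.

6.8515 years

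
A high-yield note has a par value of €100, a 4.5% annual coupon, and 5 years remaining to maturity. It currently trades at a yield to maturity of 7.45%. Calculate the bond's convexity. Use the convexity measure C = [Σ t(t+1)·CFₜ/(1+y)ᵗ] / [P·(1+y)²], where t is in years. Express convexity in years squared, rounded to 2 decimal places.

With y = 0.0745:
  t   CF        PV=CF/(1+0.0745)^t    t·PV        t(t+1)·PV
  1         4.50         4.1880         4.1880           8.3760
  2         4.50         3.8976         7.7952          23.3857
  3         4.50         3.6274        10.8821          43.5286
  4         4.50         3.3759        13.5035          67.5176
  5       104.50        72.9599       364.7995       2,188.7968
  Σ                     88.0488       401.1684       2,331.6047
P = 88.0488.
Convexity = Σ t(t+1)·PV / [P·(1+y)²] = 2,331.6047 / (88.0488 × 1.154550) = 22.93606.

22.94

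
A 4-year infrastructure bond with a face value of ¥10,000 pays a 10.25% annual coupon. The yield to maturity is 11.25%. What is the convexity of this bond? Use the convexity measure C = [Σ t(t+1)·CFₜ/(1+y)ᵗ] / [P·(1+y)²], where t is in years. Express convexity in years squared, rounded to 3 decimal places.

With y = 0.1125:
  t   CF        PV=CF/(1+0.1125)^t    t·PV        t(t+1)·PV
  1     1,025.00       921.3483       921.3483       1,842.6966
  2     1,025.00       828.1783     1,656.3565       4,969.0696
  3     1,025.00       744.4299     2,233.2897       8,933.1588
  4    11,025.00     7,197.4477    28,789.7909     143,948.9546
  Σ                  9,691.4042    33,600.7854     159,693.8795
P = 9,691.4042.
Convexity = Σ t(t+1)·PV / [P·(1+y)²] = 159,693.8795 / (9,691.4042 × 1.237656) = 13.31378.

13.314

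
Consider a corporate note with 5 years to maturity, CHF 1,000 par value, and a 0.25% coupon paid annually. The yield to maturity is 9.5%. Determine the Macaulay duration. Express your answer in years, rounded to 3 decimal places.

Periodic yield y = 0.095. Discount each cash flow and weight by its year:
  t   CF        PV=CF/(1+0.095)^t    t·PV
  1         2.50         2.2831         2.2831
  2         2.50         2.0850         4.1701
  3         2.50         1.9041         5.7124
  4         2.50         1.7389         6.9557
  5     1,002.50       636.8157     3,184.0787
  Σ                    644.8269     3,203.2000
Price P = Σ PV = 644.8269.
Macaulay duration = Σ(t·PV) / P = 3,203.2000 / 644.8269 = 4.96753 years.

4.968 years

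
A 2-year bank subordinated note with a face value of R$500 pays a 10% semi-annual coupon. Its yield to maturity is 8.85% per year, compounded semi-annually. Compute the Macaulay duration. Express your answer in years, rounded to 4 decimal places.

1.8632 years

Periodic yield y = 0.04425. Discount each cash flow and weight by its period:
  t   CF        PV=CF/(1+0.04425)^t    t·PV
  1        25.00        23.9406        23.9406
  2        25.00        22.9261        45.8523
  3        25.00        21.9547        65.8640
  4       525.00       441.5108     1,766.0433
  Σ                    510.3323     1,901.7002
Price P = Σ PV = 510.3323.
Macaulay duration = Σ(t·PV) / P = 1,901.7002 / 510.3323 = 3.72640 half-year periods.
In years: 3.72640 / 2 = 1.86320 years.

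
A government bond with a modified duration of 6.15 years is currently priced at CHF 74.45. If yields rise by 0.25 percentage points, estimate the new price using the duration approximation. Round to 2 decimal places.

CHF 73.31

Duration approximation: ΔP/P ≈ -D_mod · Δy = -6.15 × (+0.0025) = -0.015375.
New price ≈ 74.45 × (1 - 0.015375) = 73.30533125.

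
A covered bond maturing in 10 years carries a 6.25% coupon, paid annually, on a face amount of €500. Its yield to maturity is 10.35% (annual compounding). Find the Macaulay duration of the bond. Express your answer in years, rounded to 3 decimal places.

Periodic yield y = 0.1035. Discount each cash flow and weight by its year:
  t   CF        PV=CF/(1+0.1035)^t    t·PV
  1        31.25        28.3190        28.3190
  2        31.25        25.6629        51.3258
  3        31.25        23.2559        69.7677
  4        31.25        21.0747        84.2987
  5        31.25        19.0980        95.4901
  6        31.25        17.3068       103.8406
  7        31.25        15.6835       109.7847
  8        31.25        14.2125       113.7002
  9        31.25        12.8795       115.9155
  10      531.25       198.4155     1,984.1549
  Σ                    375.9082     2,756.5970
Price P = Σ PV = 375.9082.
Macaulay duration = Σ(t·PV) / P = 2,756.5970 / 375.9082 = 7.33316 years.

7.333 years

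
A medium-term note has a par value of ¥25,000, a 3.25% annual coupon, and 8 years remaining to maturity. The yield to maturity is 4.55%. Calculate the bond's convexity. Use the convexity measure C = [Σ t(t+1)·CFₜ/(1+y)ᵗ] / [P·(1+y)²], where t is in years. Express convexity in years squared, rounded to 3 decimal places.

With y = 0.0455:
  t   CF        PV=CF/(1+0.0455)^t    t·PV        t(t+1)·PV
  1       812.50       777.1401       777.1401       1,554.2802
  2       812.50       743.3191     1,486.6382       4,459.9146
  3       812.50       710.9700     2,132.9099       8,531.6397
  4       812.50       680.0287     2,720.1147      13,600.5733
  5       812.50       650.4339     3,252.1696      19,513.0177
  6       812.50       622.1271     3,732.7628      26,129.3398
  7       812.50       595.0523     4,165.3658      33,322.9266
  8    25,812.50    18,081.6381   144,653.1045   1,301,877.9405
  Σ                 22,860.7093   162,920.2057   1,408,989.6325
P = 22,860.7093.
Convexity = Σ t(t+1)·PV / [P·(1+y)²] = 1,408,989.6325 / (22,860.7093 × 1.093070) = 56.38584.

56.386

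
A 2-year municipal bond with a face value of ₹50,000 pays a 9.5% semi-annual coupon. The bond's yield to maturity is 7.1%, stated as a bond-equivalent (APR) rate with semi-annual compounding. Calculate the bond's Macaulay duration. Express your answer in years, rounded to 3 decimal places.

1.871 years

Periodic yield y = 0.0355. Discount each cash flow and weight by its period:
  t   CF        PV=CF/(1+0.0355)^t    t·PV
  1     2,375.00     2,293.5780     2,293.5780
  2     2,375.00     2,214.9474     4,429.8947
  3     2,375.00     2,139.0124     6,417.0372
  4    52,375.00    45,553.6964   182,214.7856
  Σ                 52,201.2341   195,355.2955
Price P = Σ PV = 52,201.2341.
Macaulay duration = Σ(t·PV) / P = 195,355.2955 / 52,201.2341 = 3.74235 half-year periods.
In years: 3.74235 / 2 = 1.87118 years.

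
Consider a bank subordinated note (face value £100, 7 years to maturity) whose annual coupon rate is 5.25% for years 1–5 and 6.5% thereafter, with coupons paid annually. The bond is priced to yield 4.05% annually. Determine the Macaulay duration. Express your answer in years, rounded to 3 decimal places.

Periodic yield y = 0.0405. Discount each cash flow and weight by its year:
  t   CF        PV=CF/(1+0.0405)^t    t·PV
  1         5.25         5.0457         5.0457
  2         5.25         4.8493         9.6985
  3         5.25         4.6605        13.9815
  4         5.25         4.4791        17.9164
  5         5.25         4.3048        21.5238
  6         6.50         5.1223        30.7335
  7       106.50        80.6594       564.6158
  Σ                    109.1209       663.5152
Price P = Σ PV = 109.1209.
Macaulay duration = Σ(t·PV) / P = 663.5152 / 109.1209 = 6.08055 years.

6.081 years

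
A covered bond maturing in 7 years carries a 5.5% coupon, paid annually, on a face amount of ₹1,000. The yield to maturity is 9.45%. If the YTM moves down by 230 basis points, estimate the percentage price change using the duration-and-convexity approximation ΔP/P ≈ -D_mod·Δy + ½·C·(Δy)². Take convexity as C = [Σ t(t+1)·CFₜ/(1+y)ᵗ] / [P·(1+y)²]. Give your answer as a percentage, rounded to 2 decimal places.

With y = 0.0945:
  t   CF        PV=CF/(1+0.0945)^t    t·PV        t(t+1)·PV
  1        55.00        50.2513        50.2513         100.5025
  2        55.00        45.9125        91.8250         275.4751
  3        55.00        41.9484       125.8452         503.3808
  4        55.00        38.3265       153.3062         766.5308
  5        55.00        35.0174       175.0870       1,050.5219
  6        55.00        31.9940       191.9638       1,343.7466
  7     1,055.00       560.7149     3,925.0043      31,400.0345
  Σ                    804.1650     4,713.2828      35,440.1923
P = 804.1650; D_Mac = 5.86109 yrs; D_mod = 5.35504 yrs; C = 36.78912.
Duration effect: -5.35504 × (-0.023) = +0.123166
Convexity effect: 0.5 × 36.78912 × (-0.023)² = +0.0097307
ΔP/P ≈ +0.123166 + 0.0097307 = +0.132897 = +13.2897%.

+13.29%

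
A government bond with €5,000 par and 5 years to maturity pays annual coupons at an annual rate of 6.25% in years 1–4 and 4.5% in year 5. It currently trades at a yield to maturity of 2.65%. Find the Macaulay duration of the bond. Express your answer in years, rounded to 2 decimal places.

Periodic yield y = 0.0265. Discount each cash flow and weight by its year:
  t   CF        PV=CF/(1+0.0265)^t    t·PV
  1       312.50       304.4325       304.4325
  2       312.50       296.5733       593.1467
  3       312.50       288.9170       866.7511
  4       312.50       281.4584     1,125.8336
  5     5,225.00     4,584.4952    22,922.4762
  Σ                  5,755.8766    25,812.6401
Price P = Σ PV = 5,755.8766.
Macaulay duration = Σ(t·PV) / P = 25,812.6401 / 5,755.8766 = 4.48457 years.

4.48 years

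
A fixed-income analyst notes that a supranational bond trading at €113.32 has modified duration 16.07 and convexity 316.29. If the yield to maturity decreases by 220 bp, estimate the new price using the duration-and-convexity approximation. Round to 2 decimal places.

Duration effect: -D_mod·Δy = -16.07 × (-0.022) = +0.353540
Convexity effect: ½·C·(Δy)² = 0.5 × 316.29 × (-0.022)² = +0.07654218
ΔP/P ≈ +0.353540 + 0.07654218 = +0.43008218
New price ≈ 113.32 × (1 + 0.43008218) = 162.0569126376.

€162.06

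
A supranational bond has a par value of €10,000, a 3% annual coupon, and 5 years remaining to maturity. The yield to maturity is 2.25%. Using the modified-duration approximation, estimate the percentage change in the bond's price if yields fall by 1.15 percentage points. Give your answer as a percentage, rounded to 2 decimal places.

Periodic yield y = 0.0225. Modified duration first:
  t   CF        PV=CF/(1+0.0225)^t    t·PV
  1       300.00       293.3985       293.3985
  2       300.00       286.9423       573.8847
  3       300.00       280.6282       841.8846
  4       300.00       274.4530     1,097.8120
  5    10,300.00     9,215.5369    46,077.6844
  Σ                 10,350.9589    48,884.6642
P = 10,350.9589; D_Mac = 4.72272 yrs; D_mod = 4.72272/(1+0.0225) = 4.61880 yrs.
ΔP/P ≈ -D_mod · Δy = -4.61880 × (-0.0115) = +0.053116 = +5.3116%.

+5.31%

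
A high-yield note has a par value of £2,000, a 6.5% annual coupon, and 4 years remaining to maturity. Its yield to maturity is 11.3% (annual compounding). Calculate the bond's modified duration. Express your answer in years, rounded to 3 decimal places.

3.249 years

Periodic yield y = 0.113. First find Macaulay duration:
  t   CF        PV=CF/(1+0.113)^t    t·PV
  1       130.00       116.8014       116.8014
  2       130.00       104.9429       209.8858
  3       130.00        94.2883       282.8649
  4     2,130.00     1,388.0303     5,552.1212
  Σ                  1,704.0629     6,161.6733
P = 1,704.0629; Macaulay duration = 6,161.6733 / 1,704.0629 = 3.61587 years.
Modified duration = D_Mac / (1 + y) = 3.61587 / 1.113 = 3.24876 years.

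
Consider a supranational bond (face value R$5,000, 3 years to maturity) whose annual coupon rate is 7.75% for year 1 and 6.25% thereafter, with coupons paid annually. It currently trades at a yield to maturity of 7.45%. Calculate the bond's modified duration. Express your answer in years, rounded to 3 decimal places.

Periodic yield y = 0.0745. First find Macaulay duration:
  t   CF        PV=CF/(1+0.0745)^t    t·PV
  1       387.50       360.6329       360.6329
  2       312.50       270.6682       541.3363
  3     5,312.50     4,282.3256    12,846.9768
  Σ                  4,913.6266    13,748.9459
P = 4,913.6266; Macaulay duration = 13,748.9459 / 4,913.6266 = 2.79813 years.
Modified duration = D_Mac / (1 + y) = 2.79813 / 1.0745 = 2.60412 years.

2.604 years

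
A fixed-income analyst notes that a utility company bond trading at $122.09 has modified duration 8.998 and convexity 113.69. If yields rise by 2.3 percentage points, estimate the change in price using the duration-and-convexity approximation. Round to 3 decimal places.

Duration effect: -D_mod·Δy = -8.998 × (+0.023) = -0.206954
Convexity effect: ½·C·(Δy)² = 0.5 × 113.69 × (0.023)² = +0.030071005
ΔP/P ≈ -0.206954 + 0.030071005 = -0.176882995
ΔP ≈ 122.09 × (-0.176882995) = -21.59564485955.

-$21.596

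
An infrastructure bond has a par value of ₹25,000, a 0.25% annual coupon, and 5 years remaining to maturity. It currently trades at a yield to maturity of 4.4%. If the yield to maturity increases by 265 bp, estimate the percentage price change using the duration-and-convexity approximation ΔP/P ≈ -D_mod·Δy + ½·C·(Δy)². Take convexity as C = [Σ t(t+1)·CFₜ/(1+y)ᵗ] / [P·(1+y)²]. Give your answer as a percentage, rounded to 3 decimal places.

-11.661%

With y = 0.044:
  t   CF        PV=CF/(1+0.044)^t    t·PV        t(t+1)·PV
  1        62.50        59.8659        59.8659         119.7318
  2        62.50        57.3428       114.6856         344.0569
  3        62.50        54.9261       164.7782         659.1128
  4        62.50        52.6112       210.4447       1,052.2236
  5    25,062.50    20,207.9332   101,039.6658     606,237.9947
  Σ                 20,432.6791   101,589.4402     608,413.1197
P = 20,432.6791; D_Mac = 4.97191 yrs; D_mod = 4.76237 yrs; C = 27.31947.
Duration effect: -4.76237 × (+0.0265) = -0.126203
Convexity effect: 0.5 × 27.31947 × (0.0265)² = +0.0095925
ΔP/P ≈ -0.126203 + 0.0095925 = -0.116610 = -11.6610%.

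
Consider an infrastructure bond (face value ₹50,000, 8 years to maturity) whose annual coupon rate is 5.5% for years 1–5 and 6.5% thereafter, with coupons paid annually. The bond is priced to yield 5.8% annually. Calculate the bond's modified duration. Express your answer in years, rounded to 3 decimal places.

Periodic yield y = 0.058. First find Macaulay duration:
  t   CF        PV=CF/(1+0.058)^t    t·PV
  1     2,750.00     2,599.2439     2,599.2439
  2     2,750.00     2,456.7522     4,913.5045
  3     2,750.00     2,322.0720     6,966.2161
  4     2,750.00     2,194.7751     8,779.1004
  5     2,750.00     2,074.4566    10,372.2830
  6     3,250.00     2,317.2311    13,903.3868
  7     3,250.00     2,190.1996    15,331.3969
  8    53,250.00    33,918.3151   271,346.5208
  Σ                 50,073.0456   334,211.6524
P = 50,073.0456; Macaulay duration = 334,211.6524 / 50,073.0456 = 6.67448 years.
Modified duration = D_Mac / (1 + y) = 6.67448 / 1.058 = 6.30858 years.

6.309 years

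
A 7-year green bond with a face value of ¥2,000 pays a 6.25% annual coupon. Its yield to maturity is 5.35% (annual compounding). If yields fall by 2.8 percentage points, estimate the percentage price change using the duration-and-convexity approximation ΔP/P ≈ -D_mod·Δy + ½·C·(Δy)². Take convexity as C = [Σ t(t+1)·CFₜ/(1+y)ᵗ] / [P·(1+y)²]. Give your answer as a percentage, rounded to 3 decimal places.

With y = 0.0535:
  t   CF        PV=CF/(1+0.0535)^t    t·PV        t(t+1)·PV
  1       125.00       118.6521       118.6521         237.3042
  2       125.00       112.6266       225.2532         675.7595
  3       125.00       106.9071       320.7212       1,282.8847
  4       125.00       101.4780       405.9120       2,029.5598
  5       125.00        96.3246       481.6231       2,889.7387
  6       125.00        91.4330       548.5978       3,840.1843
  7     2,125.00     1,475.4251    10,327.9754      82,623.8032
  Σ                  2,102.8464    12,428.7347      93,579.2344
P = 2,102.8464; D_Mac = 5.91043 yrs; D_mod = 5.61028 yrs; C = 40.09617.
Duration effect: -5.61028 × (-0.028) = +0.157088
Convexity effect: 0.5 × 40.09617 × (-0.028)² = +0.0157177
ΔP/P ≈ +0.157088 + 0.0157177 = +0.172806 = +17.2806%.

+17.281%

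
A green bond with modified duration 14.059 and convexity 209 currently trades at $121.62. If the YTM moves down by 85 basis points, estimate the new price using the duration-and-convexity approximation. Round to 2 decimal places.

$137.07

Duration effect: -D_mod·Δy = -14.059 × (-0.0085) = +0.1195015
Convexity effect: ½·C·(Δy)² = 0.5 × 209 × (-0.0085)² = +0.007550125
ΔP/P ≈ +0.1195015 + 0.007550125 = +0.127051625
New price ≈ 121.62 × (1 + 0.127051625) = 137.0720186325.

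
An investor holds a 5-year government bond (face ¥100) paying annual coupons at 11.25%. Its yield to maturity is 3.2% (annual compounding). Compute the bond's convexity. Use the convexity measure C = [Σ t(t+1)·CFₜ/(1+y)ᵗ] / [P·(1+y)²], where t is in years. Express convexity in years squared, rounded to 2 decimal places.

With y = 0.032:
  t   CF        PV=CF/(1+0.032)^t    t·PV        t(t+1)·PV
  1        11.25        10.9012        10.9012          21.8023
  2        11.25        10.5631        21.1263          63.3789
  3        11.25        10.2356        30.7068         122.8272
  4        11.25         9.9182        39.6729         198.3644
  5       111.25        95.0389       475.1946       2,851.1679
  Σ                    136.6571       577.6018       3,257.5407
P = 136.6571.
Convexity = Σ t(t+1)·PV / [P·(1+y)²] = 3,257.5407 / (136.6571 × 1.065024) = 22.38197.

22.38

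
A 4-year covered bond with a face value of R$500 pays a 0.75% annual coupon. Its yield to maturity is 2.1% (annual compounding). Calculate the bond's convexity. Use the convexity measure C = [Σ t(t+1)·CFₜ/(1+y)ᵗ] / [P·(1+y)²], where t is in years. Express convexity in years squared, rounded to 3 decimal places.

With y = 0.021:
  t   CF        PV=CF/(1+0.021)^t    t·PV        t(t+1)·PV
  1         3.75         3.6729         3.6729           7.3457
  2         3.75         3.5973         7.1947          21.5840
  3         3.75         3.5233        10.5700          42.2800
  4       503.75       463.5666     1,854.2662       9,271.3310
  Σ                    474.3601     1,875.7037       9,342.5407
P = 474.3601.
Convexity = Σ t(t+1)·PV / [P·(1+y)²] = 9,342.5407 / (474.3601 × 1.042441) = 18.89319.

18.893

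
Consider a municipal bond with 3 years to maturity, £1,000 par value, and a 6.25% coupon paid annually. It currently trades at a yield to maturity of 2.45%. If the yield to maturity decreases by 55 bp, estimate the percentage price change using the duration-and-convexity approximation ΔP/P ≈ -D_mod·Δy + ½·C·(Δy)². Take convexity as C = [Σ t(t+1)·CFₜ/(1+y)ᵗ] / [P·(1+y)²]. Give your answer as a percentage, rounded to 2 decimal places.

With y = 0.0245:
  t   CF        PV=CF/(1+0.0245)^t    t·PV        t(t+1)·PV
  1        62.50        61.0054        61.0054         122.0107
  2        62.50        59.5465       119.0930         357.2789
  3     1,062.50       988.0821     2,964.2464      11,856.9857
  Σ                  1,108.6340     3,144.3448      12,336.2753
P = 1,108.6340; D_Mac = 2.83623 yrs; D_mod = 2.76841 yrs; C = 10.60161.
Duration effect: -2.76841 × (-0.0055) = +0.015226
Convexity effect: 0.5 × 10.60161 × (-0.0055)² = +0.0001603
ΔP/P ≈ +0.015226 + 0.0001603 = +0.015387 = +1.5387%.

+1.54%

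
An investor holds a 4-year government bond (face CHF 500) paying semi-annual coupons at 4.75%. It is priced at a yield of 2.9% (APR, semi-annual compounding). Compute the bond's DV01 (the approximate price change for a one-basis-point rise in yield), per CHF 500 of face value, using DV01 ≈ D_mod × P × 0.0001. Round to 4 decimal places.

Periodic yield y = 0.0145.
  t   CF        PV=CF/(1+0.0145)^t    t·PV
  1       11.875        11.7053        11.7053
  2       11.875        11.5380        23.0759
  3       11.875        11.3731        34.1192
  4       11.875        11.2105        44.8420
  5       11.875        11.0503        55.2514
  6       11.875        10.8923        65.3541
  7       11.875        10.7367        75.1566
  8      511.875       456.1918     3,649.5347
  Σ                    534.6979     3,959.0392
P = 534.6979; D_Mac = 7.40425 half-year periods = 3.70213 yrs; D_mod = 3.64921 yrs.
DV01 ≈ 3.64921 × 534.6979 × 0.0001 = 0.195123.

CHF 0.1951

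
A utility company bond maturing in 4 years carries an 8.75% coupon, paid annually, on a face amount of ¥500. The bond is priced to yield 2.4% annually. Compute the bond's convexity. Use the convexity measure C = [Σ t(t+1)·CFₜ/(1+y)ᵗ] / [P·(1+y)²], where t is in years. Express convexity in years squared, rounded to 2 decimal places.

With y = 0.024:
  t   CF        PV=CF/(1+0.024)^t    t·PV        t(t+1)·PV
  1        43.75        42.7246        42.7246          85.4492
  2        43.75        41.7233        83.4465         250.3395
  3        43.75        40.7454       122.2361         488.9444
  4       543.75       494.5377     1,978.1510       9,890.7549
  Σ                    619.7310     2,226.5582      10,715.4880
P = 619.7310.
Convexity = Σ t(t+1)·PV / [P·(1+y)²] = 10,715.4880 / (619.7310 × 1.048576) = 16.48955.

16.49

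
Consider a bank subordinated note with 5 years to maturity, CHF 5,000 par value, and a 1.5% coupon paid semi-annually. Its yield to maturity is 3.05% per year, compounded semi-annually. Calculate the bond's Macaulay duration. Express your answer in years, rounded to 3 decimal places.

4.828 years

Periodic yield y = 0.01525. Discount each cash flow and weight by its period:
  t   CF        PV=CF/(1+0.01525)^t    t·PV
  1        37.50        36.9367        36.9367
  2        37.50        36.3819        72.7638
  3        37.50        35.8354       107.5062
  4        37.50        35.2971       141.1885
  5        37.50        34.7669       173.8346
  6        37.50        34.2447       205.4682
  7        37.50        33.7303       236.1121
  8        37.50        33.2236       265.7892
  9        37.50        32.7246       294.5214
  10    5,037.50     4,329.9719    43,299.7190
  Σ                  4,643.1132    44,833.8396
Price P = Σ PV = 4,643.1132.
Macaulay duration = Σ(t·PV) / P = 44,833.8396 / 4,643.1132 = 9.65599 half-year periods.
In years: 9.65599 / 2 = 4.82799 years.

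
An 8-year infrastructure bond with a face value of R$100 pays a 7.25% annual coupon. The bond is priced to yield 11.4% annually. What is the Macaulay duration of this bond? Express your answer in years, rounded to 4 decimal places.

Periodic yield y = 0.114. Discount each cash flow and weight by its year:
  t   CF        PV=CF/(1+0.114)^t    t·PV
  1         7.25         6.5081         6.5081
  2         7.25         5.8421        11.6842
  3         7.25         5.2442        15.7327
  4         7.25         4.7076        18.8303
  5         7.25         4.2258        21.1292
  6         7.25         3.7934        22.7603
  7         7.25         3.4052        23.8363
  8       107.25        45.2185       361.7477
  Σ                     78.9448       482.2287
Price P = Σ PV = 78.9448.
Macaulay duration = Σ(t·PV) / P = 482.2287 / 78.9448 = 6.10843 years.

6.1084 years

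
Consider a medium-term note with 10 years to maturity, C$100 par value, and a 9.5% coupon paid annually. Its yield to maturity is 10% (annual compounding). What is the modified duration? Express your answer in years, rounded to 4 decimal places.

6.2032 years

Periodic yield y = 0.1. First find Macaulay duration:
  t   CF        PV=CF/(1+0.1)^t    t·PV
  1         9.50         8.6364         8.6364
  2         9.50         7.8512        15.7025
  3         9.50         7.1375        21.4125
  4         9.50         6.4886        25.9545
  5         9.50         5.8988        29.4938
  6         9.50         5.3625        32.1750
  7         9.50         4.8750        34.1250
  8         9.50         4.4318        35.4546
  9         9.50         4.0289        36.2603
  10      109.50        42.2170       422.1699
  Σ                     96.9277       661.3844
P = 96.9277; Macaulay duration = 661.3844 / 96.9277 = 6.82348 years.
Modified duration = D_Mac / (1 + y) = 6.82348 / 1.1 = 6.20316 years.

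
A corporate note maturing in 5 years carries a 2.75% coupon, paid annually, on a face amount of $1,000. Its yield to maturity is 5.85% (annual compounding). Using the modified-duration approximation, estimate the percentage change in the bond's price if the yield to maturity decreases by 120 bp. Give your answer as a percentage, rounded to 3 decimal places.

+5.348%

Periodic yield y = 0.0585. Modified duration first:
  t   CF        PV=CF/(1+0.0585)^t    t·PV
  1        27.50        25.9802        25.9802
  2        27.50        24.5443        49.0886
  3        27.50        23.1878        69.5635
  4        27.50        21.9063        87.6252
  5     1,027.50       773.2635     3,866.3176
  Σ                    868.8821     4,098.5751
P = 868.8821; D_Mac = 4.71707 yrs; D_mod = 4.71707/(1+0.0585) = 4.45637 yrs.
ΔP/P ≈ -D_mod · Δy = -4.45637 × (-0.012) = +0.053476 = +5.3476%.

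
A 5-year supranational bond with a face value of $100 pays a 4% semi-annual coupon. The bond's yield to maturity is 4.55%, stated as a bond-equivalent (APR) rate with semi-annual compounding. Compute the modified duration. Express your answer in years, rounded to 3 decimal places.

4.473 years

Periodic yield y = 0.02275. First find Macaulay duration:
  t   CF        PV=CF/(1+0.02275)^t    t·PV
  1         2.00         1.9555         1.9555
  2         2.00         1.9120         3.8240
  3         2.00         1.8695         5.6084
  4         2.00         1.8279         7.3116
  5         2.00         1.7872         8.9362
  6         2.00         1.7475        10.4849
  7         2.00         1.7086        11.9603
  8         2.00         1.6706        13.3648
  9         2.00         1.6334        14.7010
  10      102.00        81.4527       814.5266
  Σ                     97.5650       892.6735
P = 97.5650; Macaulay duration = 892.6735 / 97.5650 = 9.14953 half-year periods = 4.57476 years.
Modified duration = D_Mac / (1 + y) = 4.57476 / 1.02275 = 4.47300 years.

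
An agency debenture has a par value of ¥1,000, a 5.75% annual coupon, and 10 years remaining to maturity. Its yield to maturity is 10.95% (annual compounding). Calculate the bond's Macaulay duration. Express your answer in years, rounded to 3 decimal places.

Periodic yield y = 0.1095. Discount each cash flow and weight by its year:
  t   CF        PV=CF/(1+0.1095)^t    t·PV
  1        57.50        51.8251        51.8251
  2        57.50        46.7104        93.4207
  3        57.50        42.1004       126.3011
  4        57.50        37.9454       151.7814
  5        57.50        34.2004       171.0020
  6        57.50        30.8251       184.9504
  7        57.50        27.7828       194.4799
  8        57.50        25.0409       200.3270
  9        57.50        22.5695       203.1256
  10    1,057.50       374.1169     3,741.1689
  Σ                    693.1168     5,118.3821
Price P = Σ PV = 693.1168.
Macaulay duration = Σ(t·PV) / P = 5,118.3821 / 693.1168 = 7.38459 years.

7.385 years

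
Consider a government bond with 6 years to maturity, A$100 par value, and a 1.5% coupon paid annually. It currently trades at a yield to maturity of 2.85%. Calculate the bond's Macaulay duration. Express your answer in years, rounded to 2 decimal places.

5.77 years

Periodic yield y = 0.0285. Discount each cash flow and weight by its year:
  t   CF        PV=CF/(1+0.0285)^t    t·PV
  1         1.50         1.4584         1.4584
  2         1.50         1.4180         2.8360
  3         1.50         1.3787         4.1362
  4         1.50         1.3405         5.3621
  5         1.50         1.3034         6.5169
  6       101.50        85.7512       514.5073
  Σ                     92.6503       534.8169
Price P = Σ PV = 92.6503.
Macaulay duration = Σ(t·PV) / P = 534.8169 / 92.6503 = 5.77243 years.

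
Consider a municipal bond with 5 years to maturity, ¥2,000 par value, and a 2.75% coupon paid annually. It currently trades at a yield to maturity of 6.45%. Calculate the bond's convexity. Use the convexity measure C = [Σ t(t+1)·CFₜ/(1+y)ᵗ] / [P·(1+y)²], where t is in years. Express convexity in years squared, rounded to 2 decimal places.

24.46

With y = 0.0645:
  t   CF        PV=CF/(1+0.0645)^t    t·PV        t(t+1)·PV
  1        55.00        51.6674        51.6674         103.3349
  2        55.00        48.5368        97.0736         291.2209
  3        55.00        45.5959       136.7877         547.1507
  4        55.00        42.8332       171.3326         856.6630
  5     2,055.00     1,503.4310     7,517.1549      45,102.9296
  Σ                  1,692.0643     7,974.0163      46,901.2992
P = 1,692.0643.
Convexity = Σ t(t+1)·PV / [P·(1+y)²] = 46,901.2992 / (1,692.0643 × 1.133160) = 24.46114.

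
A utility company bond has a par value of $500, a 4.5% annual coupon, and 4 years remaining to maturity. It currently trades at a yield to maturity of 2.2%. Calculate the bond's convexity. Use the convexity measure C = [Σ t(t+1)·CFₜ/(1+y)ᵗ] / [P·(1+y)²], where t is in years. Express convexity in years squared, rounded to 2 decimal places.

17.62

With y = 0.022:
  t   CF        PV=CF/(1+0.022)^t    t·PV        t(t+1)·PV
  1        22.50        22.0157        22.0157          44.0313
  2        22.50        21.5417        43.0835         129.2504
  3        22.50        21.0780        63.2341         252.9363
  4       522.50       478.9418     1,915.7671       9,578.8353
  Σ                    543.5772     2,044.1003      10,005.0533
P = 543.5772.
Convexity = Σ t(t+1)·PV / [P·(1+y)²] = 10,005.0533 / (543.5772 × 1.044484) = 17.62205.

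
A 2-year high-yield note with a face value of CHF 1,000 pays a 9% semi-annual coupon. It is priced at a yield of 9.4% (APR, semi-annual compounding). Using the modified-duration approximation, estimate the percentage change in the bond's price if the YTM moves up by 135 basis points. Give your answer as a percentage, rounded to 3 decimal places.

Periodic yield y = 0.047. Modified duration first:
  t   CF        PV=CF/(1+0.047)^t    t·PV
  1        45.00        42.9799        42.9799
  2        45.00        41.0506        82.1011
  3        45.00        39.2078       117.6234
  4     1,045.00       869.6201     3,478.4804
  Σ                    992.8584     3,721.1848
P = 992.8584; D_Mac = 3.74795 half-year periods = 1.87398 yrs; D_mod = 1.87398/(1+0.047) = 1.78985 yrs.
ΔP/P ≈ -D_mod · Δy = -1.78985 × (+0.0135) = -0.024163 = -2.4163%.

-2.416%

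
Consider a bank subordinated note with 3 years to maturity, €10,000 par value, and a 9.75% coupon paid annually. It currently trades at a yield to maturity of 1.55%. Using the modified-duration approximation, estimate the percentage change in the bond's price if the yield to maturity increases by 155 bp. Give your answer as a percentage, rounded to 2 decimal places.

-4.23%

Periodic yield y = 0.0155. Modified duration first:
  t   CF        PV=CF/(1+0.0155)^t    t·PV
  1       975.00       960.1182       960.1182
  2       975.00       945.4635     1,890.9270
  3    10,975.00    10,480.0836    31,440.2507
  Σ                 12,385.6652    34,291.2958
P = 12,385.6652; D_Mac = 2.76863 yrs; D_mod = 2.76863/(1+0.0155) = 2.72637 yrs.
ΔP/P ≈ -D_mod · Δy = -2.72637 × (+0.0155) = -0.042259 = -4.2259%.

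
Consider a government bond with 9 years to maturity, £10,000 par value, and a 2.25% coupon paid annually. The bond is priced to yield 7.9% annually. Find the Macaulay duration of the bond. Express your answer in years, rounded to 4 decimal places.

Periodic yield y = 0.079. Discount each cash flow and weight by its year:
  t   CF        PV=CF/(1+0.079)^t    t·PV
  1       225.00       208.5264       208.5264
  2       225.00       193.2590       386.5179
  3       225.00       179.1093       537.3280
  4       225.00       165.9957       663.9826
  5       225.00       153.8421       769.2107
  6       225.00       142.5784       855.4706
  7       225.00       132.1394       924.9760
  8       225.00       122.4647       979.7177
  9    10,225.00     5,157.8691    46,420.8217
  Σ                  6,455.7841    51,746.5516
Price P = Σ PV = 6,455.7841.
Macaulay duration = Σ(t·PV) / P = 51,746.5516 / 6,455.7841 = 8.01553 years.

8.0155 years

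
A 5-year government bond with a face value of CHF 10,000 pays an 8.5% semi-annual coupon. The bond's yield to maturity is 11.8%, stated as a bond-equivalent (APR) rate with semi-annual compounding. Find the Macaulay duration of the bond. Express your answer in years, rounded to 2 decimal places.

4.11 years

Periodic yield y = 0.059. Discount each cash flow and weight by its period:
  t   CF        PV=CF/(1+0.059)^t    t·PV
  1       425.00       401.3220       401.3220
  2       425.00       378.9632       757.9263
  3       425.00       357.8500     1,073.5501
  4       425.00       337.9131     1,351.6526
  5       425.00       319.0870     1,595.4351
  6       425.00       301.3097     1,807.8584
  7       425.00       284.5229     1,991.6602
  8       425.00       268.6713     2,149.3703
  9       425.00       253.7028     2,283.3254
  10   10,425.00     5,876.4692    58,764.6918
  Σ                  8,779.8113    72,176.7921
Price P = Σ PV = 8,779.8113.
Macaulay duration = Σ(t·PV) / P = 72,176.7921 / 8,779.8113 = 8.22077 half-year periods.
In years: 8.22077 / 2 = 4.11038 years.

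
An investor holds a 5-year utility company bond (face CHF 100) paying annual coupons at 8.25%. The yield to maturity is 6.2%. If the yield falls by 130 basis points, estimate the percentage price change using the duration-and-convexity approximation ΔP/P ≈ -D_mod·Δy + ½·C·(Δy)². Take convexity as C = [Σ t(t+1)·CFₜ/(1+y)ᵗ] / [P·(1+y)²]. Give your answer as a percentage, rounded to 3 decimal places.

With y = 0.062:
  t   CF        PV=CF/(1+0.062)^t    t·PV        t(t+1)·PV
  1         8.25         7.7684         7.7684          15.5367
  2         8.25         7.3148        14.6297          43.8890
  3         8.25         6.8878        20.6634          82.6536
  4         8.25         6.4857        25.9427         129.7137
  5       108.25        80.1319       400.6594       2,403.9563
  Σ                    108.5886       469.6636       2,675.7494
P = 108.5886; D_Mac = 4.32517 yrs; D_mod = 4.07266 yrs; C = 21.84803.
Duration effect: -4.07266 × (-0.013) = +0.052945
Convexity effect: 0.5 × 21.84803 × (-0.013)² = +0.0018462
ΔP/P ≈ +0.052945 + 0.0018462 = +0.054791 = +5.4791%.

+5.479%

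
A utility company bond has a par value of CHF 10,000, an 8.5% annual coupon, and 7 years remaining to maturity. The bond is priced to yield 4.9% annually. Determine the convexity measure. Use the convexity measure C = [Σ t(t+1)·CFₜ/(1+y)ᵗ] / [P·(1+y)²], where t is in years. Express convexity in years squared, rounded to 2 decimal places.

With y = 0.049:
  t   CF        PV=CF/(1+0.049)^t    t·PV        t(t+1)·PV
  1       850.00       810.2955       810.2955       1,620.5910
  2       850.00       772.4457     1,544.8914       4,634.6741
  3       850.00       736.3639     2,209.0916       8,836.3662
  4       850.00       701.9674     2,807.8698      14,039.3489
  5       850.00       669.1777     3,345.8887      20,075.3321
  6       850.00       637.9197     3,827.5180      26,792.6263
  7    10,850.00     7,762.4948    54,337.4634     434,699.7074
  Σ                 12,090.6647    68,883.0184     510,698.6461
P = 12,090.6647.
Convexity = Σ t(t+1)·PV / [P·(1+y)²] = 510,698.6461 / (12,090.6647 × 1.100401) = 38.38518.

38.39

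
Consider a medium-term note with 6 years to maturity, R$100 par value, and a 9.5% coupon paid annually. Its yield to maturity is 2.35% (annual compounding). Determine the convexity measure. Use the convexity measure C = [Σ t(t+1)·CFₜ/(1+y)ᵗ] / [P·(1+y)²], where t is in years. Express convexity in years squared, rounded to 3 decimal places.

With y = 0.0235:
  t   CF        PV=CF/(1+0.0235)^t    t·PV        t(t+1)·PV
  1         9.50         9.2819         9.2819          18.5638
  2         9.50         9.0688        18.1375          54.4126
  3         9.50         8.8605        26.5816         106.3264
  4         9.50         8.6571        34.6284         173.1419
  5         9.50         8.4583        42.2916         253.7498
  6       109.50        95.2548       571.5290       4,000.7031
  Σ                    139.5814       702.4500       4,606.8976
P = 139.5814.
Convexity = Σ t(t+1)·PV / [P·(1+y)²] = 4,606.8976 / (139.5814 × 1.047552) = 31.50687.

31.507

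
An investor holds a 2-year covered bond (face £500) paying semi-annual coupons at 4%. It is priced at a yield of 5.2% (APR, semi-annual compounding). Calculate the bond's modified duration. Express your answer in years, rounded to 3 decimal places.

Periodic yield y = 0.026. First find Macaulay duration:
  t   CF        PV=CF/(1+0.026)^t    t·PV
  1        10.00         9.7466         9.7466
  2        10.00         9.4996        18.9992
  3        10.00         9.2589        27.7766
  4       510.00       460.2362     1,840.9446
  Σ                    488.7412     1,897.4670
P = 488.7412; Macaulay duration = 1,897.4670 / 488.7412 = 3.88236 half-year periods = 1.94118 years.
Modified duration = D_Mac / (1 + y) = 1.94118 / 1.026 = 1.89199 years.

1.892 years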